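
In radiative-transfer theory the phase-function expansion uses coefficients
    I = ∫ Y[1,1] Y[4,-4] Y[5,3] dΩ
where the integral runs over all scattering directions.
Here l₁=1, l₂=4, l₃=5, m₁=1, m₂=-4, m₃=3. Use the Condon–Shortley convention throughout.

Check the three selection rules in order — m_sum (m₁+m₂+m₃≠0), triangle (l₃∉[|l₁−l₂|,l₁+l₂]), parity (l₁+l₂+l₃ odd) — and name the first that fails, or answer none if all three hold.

none

azimuthal sum: 1 − 4 + 3 = 0  ✓
3 ≤ 5 ≤ 5 (triangle on l)  ✓
L = 1 + 4 + 5 = 10 (even)  ✓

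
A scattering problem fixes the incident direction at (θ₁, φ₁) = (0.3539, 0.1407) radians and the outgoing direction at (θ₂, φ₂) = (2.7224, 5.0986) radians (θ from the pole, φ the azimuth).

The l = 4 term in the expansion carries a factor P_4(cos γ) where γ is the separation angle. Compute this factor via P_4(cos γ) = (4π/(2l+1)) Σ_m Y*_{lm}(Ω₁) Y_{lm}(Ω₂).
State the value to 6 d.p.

-0.159535

Expand P_4 via completeness: Σ_{m} conj(Y_{4,m}) at Ω₁ times Y_{4,m} at Ω₂ —
  m=-4: (0.005399, 0.003406) × (0.000315, -0.012142) = (0.000043, -0.000064)  (running Σ = (0.000043, -0.000064))
  m=-3: (0.044580, 0.020021) × (0.070637, 0.030883) = (0.002531, 0.002791)  (running Σ = (0.002574, 0.002726))
  m=-2: (0.199133, 0.057563) × (-0.192126, 0.187204) = (-0.049035, 0.026219)  (running Σ = (-0.046461, 0.028945))
  m=-1: (0.481071, 0.068137) × (-0.188179, -0.462775) = (-0.058996, -0.235450)  (running Σ = (-0.105457, -0.206504))
  m=0: (0.391486, -0.000000) × (0.246892, 0.000000) = (0.096655, 0.000000)  (running Σ = (-0.008802, -0.206504))
  m=1: (-0.481071, 0.068137) × (0.188179, -0.462775) = (-0.058996, 0.235450)  (running Σ = (-0.067797, 0.028945))
  m=2: (0.199133, -0.057563) × (-0.192126, -0.187204) = (-0.049035, -0.026219)  (running Σ = (-0.116832, 0.002726))
  m=3: (-0.044580, 0.020021) × (-0.070637, 0.030883) = (0.002531, -0.002791)  (running Σ = (-0.114301, -0.000064))
  m=4: (0.005399, -0.003406) × (0.000315, 0.012142) = (0.000043, 0.000064)  (running Σ = (-0.114258, 0.000000))
Σ over m = (-0.114258, 0.000000); ×(4π/9) → (-0.159535, 0.000000). Real part: -0.159535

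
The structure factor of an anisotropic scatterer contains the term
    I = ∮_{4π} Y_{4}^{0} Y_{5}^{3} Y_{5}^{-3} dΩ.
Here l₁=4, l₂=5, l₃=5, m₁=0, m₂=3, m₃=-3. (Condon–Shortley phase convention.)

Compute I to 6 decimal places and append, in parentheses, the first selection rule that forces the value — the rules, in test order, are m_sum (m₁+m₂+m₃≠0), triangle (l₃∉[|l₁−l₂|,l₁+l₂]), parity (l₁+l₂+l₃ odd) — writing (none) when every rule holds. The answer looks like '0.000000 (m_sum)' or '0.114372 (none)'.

Rules hold: Σm=0, L=14 even, 1≤5≤9.
N = 9·11·11 = 1089
Δ = 4!·4!·6!/15! = 1/3153150
Racah Σ t=0..4: t=0:+1/69120 t=1:−1/1728 t=2:+1/576 t=3:−1/1728 t=4:+1/69120 = 7/11520
⇒ 3j(4 5 5; 0 0 0)² = 2/143, sgn -1
Racah Σ t=2..4: t=2:+1/11520 t=3:−1/4320 t=4:+1/27648 = -1/9216
⇒ 3j(4 5 5; 0 3 -3)² = 2/143, sgn -1
4πI² = N·(3j₀)²·(3jₘ)² = 36/169
I = +1·√(0.213018/4π) = 0.13019760
No selection rule forces the value: the integral is nonzero (none).

0.130198 (none)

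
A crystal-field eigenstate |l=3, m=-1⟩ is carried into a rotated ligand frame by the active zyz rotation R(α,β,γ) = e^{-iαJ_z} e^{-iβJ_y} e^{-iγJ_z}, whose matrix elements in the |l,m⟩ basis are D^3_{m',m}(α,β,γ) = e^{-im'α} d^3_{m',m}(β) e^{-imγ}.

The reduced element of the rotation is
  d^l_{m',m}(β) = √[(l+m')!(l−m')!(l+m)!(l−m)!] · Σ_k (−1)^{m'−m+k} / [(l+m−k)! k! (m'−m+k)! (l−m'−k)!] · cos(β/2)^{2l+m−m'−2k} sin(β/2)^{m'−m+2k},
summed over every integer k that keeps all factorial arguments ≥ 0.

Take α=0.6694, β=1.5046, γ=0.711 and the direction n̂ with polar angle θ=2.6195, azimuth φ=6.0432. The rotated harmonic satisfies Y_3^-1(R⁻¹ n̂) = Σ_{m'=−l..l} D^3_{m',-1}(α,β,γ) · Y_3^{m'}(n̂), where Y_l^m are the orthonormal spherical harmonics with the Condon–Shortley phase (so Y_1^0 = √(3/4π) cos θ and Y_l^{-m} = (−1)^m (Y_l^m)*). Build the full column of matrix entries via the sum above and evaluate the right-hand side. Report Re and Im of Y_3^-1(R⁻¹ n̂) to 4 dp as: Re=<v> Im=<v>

Need the full column D^3_{m',-1} for m'=−3..3 at α=0.6694, β=1.5046, γ=0.7110.
cos(β/2)=0.730119, sin(β/2)=0.683320
d^3_{-3,-1}: single k=2 term ⇒ +0.513888;  D = -0.468723+0.210665i
d^3_{-2,-1}: k∈[1..2] ⇒ +0.448325 -0.785386 = -0.337062;  D = +0.155350-0.299127i
d^3_{-1,-1}: k∈[0..2] ⇒ +0.151483 -1.061483 +0.697324 = -0.212676;  D = -0.040249-0.208833i
d^3_{0,-1}: k∈[0..2] ⇒ -0.491115 +1.290521 -0.376794 = +0.422612;  D = +0.320217+0.275793i
d^3_{1,-1}: k∈[0..2] ⇒ +0.796112 -0.929766 +0.101799 = -0.031854;  D = -0.031827-0.001325i
d^3_{2,-1}: k∈[0..1] ⇒ -0.785386 +0.343965 = -0.441422;  D = -0.357252+0.259276i
d^3_{3,-1}: single k=0 term ⇒ +0.450121;  D = +0.121621-0.433379i
Y_3^{m'}(θ=2.6195,φ=6.0432) and Σ D·Y over m':
  (-0.4687+0.2107i)·(+0.0389+0.0341i)  (+0.1554-0.2991i)·(-0.1954-0.1017i)  (-0.0402-0.2088i)·(+0.4315+0.1056i)  (+0.3202+0.2758i)·(-0.2447+0.0000i)  (-0.0318-0.0013i)·(-0.4315+0.1056i)  (-0.3573+0.2593i)·(-0.1954+0.1017i)  (+0.1216-0.4334i)·(-0.0389+0.0341i)
Y_3^-1(R⁻¹ n̂) = -0.092519-0.195789i

Re=-0.0925 Im=-0.1958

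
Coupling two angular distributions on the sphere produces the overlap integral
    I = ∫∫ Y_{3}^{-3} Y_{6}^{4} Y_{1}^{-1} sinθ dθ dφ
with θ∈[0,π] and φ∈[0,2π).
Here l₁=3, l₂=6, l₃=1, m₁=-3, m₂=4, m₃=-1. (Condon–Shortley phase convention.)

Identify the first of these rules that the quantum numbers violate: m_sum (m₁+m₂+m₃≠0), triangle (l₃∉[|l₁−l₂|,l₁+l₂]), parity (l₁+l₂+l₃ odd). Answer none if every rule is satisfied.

triangle

m₁+m₂+m₃ = -3 + 4 − 1 = 0  ✓
triangle: need |l₁−l₂| ≤ l₃ ≤ l₁+l₂ = [3,9]; l₃=1 is outside  ✗
parity: l₁+l₂+l₃ = 10 is even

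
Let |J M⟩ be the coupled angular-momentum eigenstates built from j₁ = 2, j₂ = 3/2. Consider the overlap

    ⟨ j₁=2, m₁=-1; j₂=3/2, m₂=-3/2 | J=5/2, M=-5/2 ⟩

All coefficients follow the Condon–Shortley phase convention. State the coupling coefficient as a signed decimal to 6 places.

+0.654654  (= +√(3/7))

triangle: 1!×3!×2!/7! = 12/5040
(j±m)!: 1!×3!×0!×3!×0!×5! = 4320
prefactor² = (2J+1)×Δ×N² = 432/7
  k=0: +1/(0!×1!×3!×0!×0!×2!) = 1/12
Σ = 1/12  ⇒  CG² = 432/7×(1/12)² = 3/7
CG = +√(3/7) = +0.654654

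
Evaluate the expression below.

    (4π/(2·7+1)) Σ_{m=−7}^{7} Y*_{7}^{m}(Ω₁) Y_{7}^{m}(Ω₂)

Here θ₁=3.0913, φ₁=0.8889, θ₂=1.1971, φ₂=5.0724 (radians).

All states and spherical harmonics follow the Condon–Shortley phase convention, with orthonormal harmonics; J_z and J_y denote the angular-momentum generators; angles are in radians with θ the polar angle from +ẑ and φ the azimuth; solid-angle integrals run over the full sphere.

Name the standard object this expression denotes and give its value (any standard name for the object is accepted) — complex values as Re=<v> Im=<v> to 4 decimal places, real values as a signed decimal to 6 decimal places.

Legendre polynomial (addition theorem), +0.043635

This sum is the spherical-harmonic addition theorem: it equals the Legendre polynomial P_l(cos γ) of the angle γ between the two directions.
Term-by-term m-sum for l=7 (normalisation 4π/15 = 0.837758):
  [-7]  conj(Y_{7,-7})(Ω₁) = 0.00000 - 0.00000j ; Y_{7,-7}(Ω₂) = -0.17649 + 0.24643j ; Δ = -0.00000 + 0.00000j
  [-6]  conj(Y_{7,-6})(Ω₁) = -0.00000 + 0.00000j ; Y_{7,-6}(Ω₂) = 0.24715 + 0.36972j ; Δ = -0.00000 - 0.00000j
  [-5]  conj(Y_{7,-5})(Ω₁) = -0.00000 - 0.00000j ; Y_{7,-5}(Ω₂) = 0.18305 - 0.04272j ; Δ = -0.00000 - 0.00000j
  [-4]  conj(Y_{7,-4})(Ω₁) = 0.00004 + 0.00002j ; Y_{7,-4}(Ω₂) = -0.03326 + 0.25291j ; Δ = -0.00001 + 0.00001j
  [-3]  conj(Y_{7,-3})(Ω₁) = -0.00099 + 0.00051j ; Y_{7,-3}(Ω₂) = 0.25636 + 0.13699j ; Δ = -0.00032 - 0.00001j
  [-2]  conj(Y_{7,-2})(Ω₁) = 0.00386 - 0.01838j ; Y_{7,-2}(Ω₂) = -0.10719 + 0.09402j ; Δ = 0.00131 + 0.00233j
  [-1]  conj(Y_{7,-1})(Ω₁) = 0.12732 + 0.15684j ; Y_{7,-1}(Ω₂) = 0.10925 + 0.29024j ; Δ = -0.03161 + 0.05409j
  [+0]  conj(Y_{7,0})(Ω₁) = -1.05420 + 0.00000j ; Y_{7,0}(Ω₂) = -0.10752 + 0.00000j ; Δ = 0.11334 + 0.00000j
  [+1]  conj(Y_{7,1})(Ω₁) = -0.12732 + 0.15684j ; Y_{7,1}(Ω₂) = -0.10925 + 0.29024j ; Δ = -0.03161 - 0.05409j
  [+2]  conj(Y_{7,2})(Ω₁) = 0.00386 + 0.01838j ; Y_{7,2}(Ω₂) = -0.10719 - 0.09402j ; Δ = 0.00131 - 0.00233j
  [+3]  conj(Y_{7,3})(Ω₁) = 0.00099 + 0.00051j ; Y_{7,3}(Ω₂) = -0.25636 + 0.13699j ; Δ = -0.00032 + 0.00001j
  [+4]  conj(Y_{7,4})(Ω₁) = 0.00004 - 0.00002j ; Y_{7,4}(Ω₂) = -0.03326 - 0.25291j ; Δ = -0.00001 - 0.00001j
  [+5]  conj(Y_{7,5})(Ω₁) = 0.00000 - 0.00000j ; Y_{7,5}(Ω₂) = -0.18305 - 0.04272j ; Δ = -0.00000 + 0.00000j
  [+6]  conj(Y_{7,6})(Ω₁) = -0.00000 - 0.00000j ; Y_{7,6}(Ω₂) = 0.24715 - 0.36972j ; Δ = -0.00000 + 0.00000j
  [+7]  conj(Y_{7,7})(Ω₁) = -0.00000 - 0.00000j ; Y_{7,7}(Ω₂) = 0.17649 + 0.24643j ; Δ = -0.00000 - 0.00000j
Total Σ_m = 0.05209 + 0.00000j. Multiply by 0.837758: 0.04364 + 0.00000j. P_7(cos γ) = 0.043635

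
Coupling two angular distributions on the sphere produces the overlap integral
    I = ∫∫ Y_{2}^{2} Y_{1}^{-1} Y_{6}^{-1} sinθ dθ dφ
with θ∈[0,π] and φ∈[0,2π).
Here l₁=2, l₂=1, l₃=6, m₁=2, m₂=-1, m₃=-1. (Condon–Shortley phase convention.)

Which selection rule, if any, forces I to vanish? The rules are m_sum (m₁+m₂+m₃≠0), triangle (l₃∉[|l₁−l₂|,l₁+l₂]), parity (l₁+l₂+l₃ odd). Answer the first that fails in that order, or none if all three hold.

azimuthal sum: 2 − 1 − 1 = 0  ✓
l₃ must lie in [1,3]; have l₃=6  ✗
L = 2 + 1 + 6 = 9 (odd)

triangle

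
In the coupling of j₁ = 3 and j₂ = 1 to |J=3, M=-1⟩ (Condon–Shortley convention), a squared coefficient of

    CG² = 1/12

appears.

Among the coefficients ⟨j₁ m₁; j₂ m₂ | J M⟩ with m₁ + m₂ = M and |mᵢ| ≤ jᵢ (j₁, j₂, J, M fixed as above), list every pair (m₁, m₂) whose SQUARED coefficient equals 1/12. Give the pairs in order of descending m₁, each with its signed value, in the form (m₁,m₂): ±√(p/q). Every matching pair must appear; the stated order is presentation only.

Admissible pairs with m₁+m₂ = M = -1: (-2,1), (-1,0), (0,-1)
  (m₁,m₂)=(0,-1): CG² = 1/2, CG = +√(1/2)
  (m₁,m₂)=(-1,0): CG² = 1/12, CG = −√(1/12)   ← matches the target
  (m₁,m₂)=(-2,1): CG² = 5/12, CG = −√(5/12)
Pairs with CG² = 1/12: (-1,0): −√(1/12)

(-1,0): −√(1/12)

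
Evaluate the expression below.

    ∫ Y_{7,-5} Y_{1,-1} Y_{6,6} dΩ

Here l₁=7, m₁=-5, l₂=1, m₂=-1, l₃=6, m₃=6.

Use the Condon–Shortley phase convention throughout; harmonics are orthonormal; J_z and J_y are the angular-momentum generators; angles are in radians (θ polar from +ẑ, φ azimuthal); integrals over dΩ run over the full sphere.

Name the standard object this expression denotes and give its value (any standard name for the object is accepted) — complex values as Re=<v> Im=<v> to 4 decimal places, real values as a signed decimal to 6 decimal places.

Gaunt coefficient, -0.034990

This is a Gaunt coefficient — the integral of a triple product of spherical harmonics over the sphere.
Rules hold: Σm=0, L=14 even, 6≤6≤8.
N = 15·3·13 = 585
Δ = 2!·12!·0!/15! = 1/1365
Racah Σ t=1..1: t=1:−1/518400 = -1/518400
⇒ 3j(7 1 6; 0 0 0)² = 7/195, sgn -1
Racah Σ t=0..0: t=0:+1/958003200 = 1/958003200
⇒ 3j(7 1 6; -5 -1 6)² = 1/1365, sgn +1
4πI² = N·(3j₀)²·(3jₘ)² = 1/65
I = -1·√(0.0153846/4π) = -0.03498955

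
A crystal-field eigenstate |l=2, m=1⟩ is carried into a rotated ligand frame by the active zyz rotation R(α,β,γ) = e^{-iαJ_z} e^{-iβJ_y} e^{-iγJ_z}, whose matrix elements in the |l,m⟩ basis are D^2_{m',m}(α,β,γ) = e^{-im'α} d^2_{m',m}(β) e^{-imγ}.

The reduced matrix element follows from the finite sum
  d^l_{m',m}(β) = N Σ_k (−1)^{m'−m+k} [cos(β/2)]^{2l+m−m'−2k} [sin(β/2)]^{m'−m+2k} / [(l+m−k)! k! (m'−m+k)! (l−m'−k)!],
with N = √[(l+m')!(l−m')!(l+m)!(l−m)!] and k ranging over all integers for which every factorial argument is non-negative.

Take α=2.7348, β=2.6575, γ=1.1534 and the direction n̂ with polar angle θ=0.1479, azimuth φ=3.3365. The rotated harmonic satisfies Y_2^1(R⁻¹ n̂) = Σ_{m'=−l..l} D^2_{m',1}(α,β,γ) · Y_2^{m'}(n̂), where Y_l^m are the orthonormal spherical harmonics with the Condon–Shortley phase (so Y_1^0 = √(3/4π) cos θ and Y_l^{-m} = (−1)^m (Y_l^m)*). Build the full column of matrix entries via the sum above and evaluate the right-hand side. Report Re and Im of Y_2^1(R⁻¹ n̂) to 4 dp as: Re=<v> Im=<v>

Re=-0.0974 Im=0.3498

Need the full column D^2_{m',1} for m'=−2..2 at α=2.7348, β=2.6575, γ=1.1534.
cos(β/2)=0.239690, sin(β/2)=0.970850
d^2_{-2,1}: single k=3 term ⇒ +0.438667;  D = -0.169284-0.404687i
d^2_{-1,1}: k∈[2..3] ⇒ +0.162452 -0.888398 = -0.725947;  D = +0.007698-0.725906i
d^2_{0,1}: k∈[1..2] ⇒ +0.032747 -0.537256 = -0.504508;  D = -0.204518+0.461195i
d^2_{1,1}: k∈[0..1] ⇒ +0.003301 -0.162452 = -0.159151;  D = +0.116816-0.108088i
d^2_{2,1}: single k=0 term ⇒ -0.026738;  D = -0.025209+0.008912i
Y_2^{m'}(θ=0.1479,φ=3.3365) and Σ D·Y over m':
  (-0.1693-0.4047i)·(+0.0078-0.0032i)  (+0.0077-0.7259i)·(-0.1105+0.0218i)  (-0.2045+0.4612i)·(+0.6102+0.0000i)  (+0.1168-0.1081i)·(+0.1105+0.0218i)  (-0.0252+0.0089i)·(+0.0078+0.0032i)
Y_2^1(R⁻¹ n̂) = -0.097390+0.349792i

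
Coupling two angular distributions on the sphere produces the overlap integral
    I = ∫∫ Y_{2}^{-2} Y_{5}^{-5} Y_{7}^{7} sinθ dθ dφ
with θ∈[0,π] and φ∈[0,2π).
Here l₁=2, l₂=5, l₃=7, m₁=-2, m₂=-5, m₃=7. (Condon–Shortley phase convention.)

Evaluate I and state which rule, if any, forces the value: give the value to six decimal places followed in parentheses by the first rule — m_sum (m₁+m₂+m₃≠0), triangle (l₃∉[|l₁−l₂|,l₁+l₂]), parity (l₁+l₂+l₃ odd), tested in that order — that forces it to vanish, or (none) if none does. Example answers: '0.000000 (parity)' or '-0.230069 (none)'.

Checks pass: Σm=0; 14 even; l₃=7∈[3,7].
(2·2+1)(2·5+1)(2·7+1) = 825
Δ: 0! 4! 10! / 15! → 1/15015
sum: t=0:+1/57600 = 1/57600
3j²(2 5 7; 0 0 0) = Δ·Π!·Σ² = 21/715  (sign -1)
sum: t=0:+1/87091200 = 1/87091200
3j²(2 5 7; -2 -5 7) = Δ·Π!·Σ² = 1/15  (sign +1)
combine: 4πI² = 825·21/715·1/15 = 21/13
take √, sign -1: I = -0.35853622
No selection rule forces the value: the integral is nonzero (none).

-0.358536 (none)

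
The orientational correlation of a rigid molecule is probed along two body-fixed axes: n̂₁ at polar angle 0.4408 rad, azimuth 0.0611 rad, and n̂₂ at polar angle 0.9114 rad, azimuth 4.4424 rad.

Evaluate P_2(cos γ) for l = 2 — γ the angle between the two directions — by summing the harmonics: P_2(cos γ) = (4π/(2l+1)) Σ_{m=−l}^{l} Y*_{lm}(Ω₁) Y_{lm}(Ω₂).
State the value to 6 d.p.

Summing Y*_{l m}(θ₁,φ₁)·Y_{l m}(θ₂,φ₂) over m ∈ [−2, 2]; prefactor 4π/(2·2+1) = 2.513274:
  m=-2: (+0.069794+0.008571i) × (-0.206963-0.124054i) = -0.013381-0.010432i  (running Σ = -0.013381-0.010432i)
  m=-1: (+0.297554+0.018203i) × (-0.099773+0.360522i) = -0.036251+0.105459i  (running Σ = -0.049632+0.095026i)
  m=0: (+0.458540-0.000000i) × (+0.039734+0.000000i) = +0.018220+0.000000i  (running Σ = -0.031412+0.095026i)
  m=1: (-0.297554+0.018203i) × (+0.099773+0.360522i) = -0.036251-0.105459i  (running Σ = -0.067663-0.010432i)
  m=2: (+0.069794-0.008571i) × (-0.206963+0.124054i) = -0.013381+0.010432i  (running Σ = -0.081044+0.000000i)
Accumulated sum -0.081044+0.000000i; after 4π/(2l+1) scaling, -0.203686+0.000000i ⇒ P_2 = -0.203686

-0.203686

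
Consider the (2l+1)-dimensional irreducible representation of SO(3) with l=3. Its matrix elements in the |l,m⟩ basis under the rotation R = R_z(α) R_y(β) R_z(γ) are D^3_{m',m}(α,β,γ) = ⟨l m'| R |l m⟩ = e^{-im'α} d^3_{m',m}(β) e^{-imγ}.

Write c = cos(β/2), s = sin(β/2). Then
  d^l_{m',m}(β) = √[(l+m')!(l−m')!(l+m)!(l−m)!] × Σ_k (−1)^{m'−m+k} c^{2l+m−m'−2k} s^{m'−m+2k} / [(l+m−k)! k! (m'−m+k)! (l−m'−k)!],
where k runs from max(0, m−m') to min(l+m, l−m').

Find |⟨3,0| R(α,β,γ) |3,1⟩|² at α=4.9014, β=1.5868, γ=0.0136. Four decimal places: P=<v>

P=0.1870

Split into d^3_{0,1}(β=1.5868) × two z-phases.
With c≡cos(β/2)=0.701426 and s≡sin(β/2)=0.712742, N=[6·6·24·2]^{1/2}=41.569219
The bounds max(0,m−m')=1 and min(l+m,l−m')=3 give 3 terms
  k=1: (−1)^0·41.5692/(12)·0.7014^5·0.7127^1 = +0.419211
  k=2: (−1)^1·41.5692/(4)·0.7014^3·0.7127^3 = -1.298539
  k=3: (−1)^2·41.5692/(12)·0.7014^1·0.7127^5 = +0.446925
d^3_{0,1}(1.5868) = +0.419211 -1.298539 +0.446925 = -0.432403
|D^3_{0,1}|² = |d^3_{0,1}(β)|² = (-0.432403)² = 0.186972 (the z-rotation phases have unit modulus)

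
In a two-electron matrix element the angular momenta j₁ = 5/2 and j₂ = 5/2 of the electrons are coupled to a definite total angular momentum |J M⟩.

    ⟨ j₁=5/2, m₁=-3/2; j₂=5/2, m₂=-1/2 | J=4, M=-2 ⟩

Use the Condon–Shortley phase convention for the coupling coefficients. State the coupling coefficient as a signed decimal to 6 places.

−√(5/28) = -0.422577

triangle: 1!·4!·4!/10! = 576/3628800
(j±m)!: 1!·4!·2!·3!·2!·6! = 414720
prefactor² = (2J+1)·Δ·N² = 20736/35
  k=0: +1/(0!·1!·4!·2!·0!·2!) = 1/96
  k=1: −1/(1!·0!·3!·1!·1!·3!) = -1/36
Σ = -5/288  ⇒  CG² = 20736/35·(-5/288)² = 5/28
CG = −√(5/28) = -0.422577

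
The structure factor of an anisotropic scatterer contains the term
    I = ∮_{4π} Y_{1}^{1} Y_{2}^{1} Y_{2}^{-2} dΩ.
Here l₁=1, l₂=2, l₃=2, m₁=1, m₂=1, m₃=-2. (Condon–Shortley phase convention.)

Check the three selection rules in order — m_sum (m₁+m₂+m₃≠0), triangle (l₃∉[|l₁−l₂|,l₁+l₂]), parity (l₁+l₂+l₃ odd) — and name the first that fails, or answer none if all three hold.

m₁+m₂+m₃ = 1 + 1 − 2 = 0  ✓
triangle: |1−2|=1 ≤ l₃=2 ≤ 1+2=3  ✓
parity: l₁+l₂+l₃ = 5 is odd  ✗

parity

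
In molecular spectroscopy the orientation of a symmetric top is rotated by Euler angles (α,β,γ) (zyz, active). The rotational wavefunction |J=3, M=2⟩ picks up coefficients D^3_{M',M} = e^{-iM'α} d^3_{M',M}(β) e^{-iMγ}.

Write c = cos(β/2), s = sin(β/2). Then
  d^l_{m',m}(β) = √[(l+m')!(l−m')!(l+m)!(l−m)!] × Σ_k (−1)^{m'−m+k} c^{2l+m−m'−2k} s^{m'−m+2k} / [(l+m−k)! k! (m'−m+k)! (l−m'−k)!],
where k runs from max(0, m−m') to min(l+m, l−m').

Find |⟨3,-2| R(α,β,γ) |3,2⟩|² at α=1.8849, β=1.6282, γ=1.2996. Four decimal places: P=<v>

P=0.2610

Split into d^3_{-2,2}(β=1.6282) × two z-phases.
With c≡cos(β/2)=0.686523 and s≡sin(β/2)=0.727108, N=[1·120·120·1]^{1/2}=120.000000
The bounds max(0,m−m')=4 and min(l+m,l−m')=5 give 2 terms
  k=4: (−1)^0·120.0000/(24)·0.6865^2·0.7271^4 = +0.658682
  k=5: (−1)^1·120.0000/(120)·0.6865^0·0.7271^6 = -0.147772
d^3_{-2,2}(1.6282) = +0.658682 -0.147772 = +0.510910
|D^3_{-2,2}|² = |d^3_{-2,2}(β)|² = (+0.510910)² = 0.261029 (the z-rotation phases have unit modulus)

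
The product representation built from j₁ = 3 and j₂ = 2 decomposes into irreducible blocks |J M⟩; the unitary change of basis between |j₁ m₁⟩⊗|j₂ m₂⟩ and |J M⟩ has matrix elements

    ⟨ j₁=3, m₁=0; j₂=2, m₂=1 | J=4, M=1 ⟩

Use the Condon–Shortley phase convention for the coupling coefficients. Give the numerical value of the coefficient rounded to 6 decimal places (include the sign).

√[9·1!5!3!/10! · 3!3!3!1!5!3!] = √(1944/7)
  +(−1)^0/∏(0,1,3,3,2,0)! = 1/72  (running 1/72)
  +(−1)^1/∏(1,0,2,2,3,1)! = -1/24  (running -1/36)
⟨..|..⟩ = √(1944/7)·(-1/36) = -0.462910

-0.462910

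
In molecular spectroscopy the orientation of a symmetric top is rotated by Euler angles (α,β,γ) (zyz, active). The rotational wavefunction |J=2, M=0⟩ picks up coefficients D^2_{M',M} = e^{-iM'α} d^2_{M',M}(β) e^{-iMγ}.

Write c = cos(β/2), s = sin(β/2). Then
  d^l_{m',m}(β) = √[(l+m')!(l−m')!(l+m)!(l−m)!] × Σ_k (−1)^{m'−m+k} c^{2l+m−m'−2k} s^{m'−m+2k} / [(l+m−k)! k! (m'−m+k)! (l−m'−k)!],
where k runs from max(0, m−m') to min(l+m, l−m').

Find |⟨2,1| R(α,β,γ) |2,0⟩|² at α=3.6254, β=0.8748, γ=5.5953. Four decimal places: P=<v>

First d^2_{1,0}(β=0.8748), then the phase factors e^{-i(1)α} and e^{-i(0)γ}:
c=cos(0.874800/2)=0.905856, s=sin(0.874800/2)=0.423586; N=√[6·1·2·2]=4.898979
k: max(0,(0)−(1))=0 … min(2+(0),2−(1))=1
  k=0: (−1)^1·4.8990/(2)·0.9059^3·0.4236^1 = -0.771249
  k=1: (−1)^2·4.8990/(2)·0.9059^1·0.4236^3 = +0.168639
d^2_{1,0}(0.8748) = -0.771249 +0.168639 = -0.602609
|D^2_{1,0}|² = |d^2_{1,0}(β)|² = (-0.602609)² = 0.363138 (the z-rotation phases have unit modulus)

P=0.3631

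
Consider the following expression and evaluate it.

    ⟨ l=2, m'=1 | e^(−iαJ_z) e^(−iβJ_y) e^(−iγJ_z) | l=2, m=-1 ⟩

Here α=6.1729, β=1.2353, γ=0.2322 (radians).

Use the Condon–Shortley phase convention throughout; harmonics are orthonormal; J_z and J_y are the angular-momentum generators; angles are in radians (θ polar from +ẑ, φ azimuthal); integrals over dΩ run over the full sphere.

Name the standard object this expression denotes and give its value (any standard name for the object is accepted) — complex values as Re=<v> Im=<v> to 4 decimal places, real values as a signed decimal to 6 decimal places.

Wigner D-matrix element, Re=0.5239 Im=0.1868

This is a Wigner D-matrix element — the rotation-matrix element ⟨l m'| R(α,β,γ) |l m⟩ in the angular-momentum basis.
D^2_{1,-1}(6.1729,1.2353,0.2322) = e^{-i·1·6.1729}·d^2_{1,-1}(1.2353)·e^{-i·-1·0.2322}. Compute d first:
Half-angle: c=0.815242, s=0.579121. N=√(6·1·1·6)=6.000000
Admissible k: 0..1 (factorial args all ≥0)
  k=0: (−1)^2·6.0000/(2)·0.8152^2·0.5791^2 = +0.668702
  k=1: (−1)^3·6.0000/(6)·0.8152^0·0.5791^4 = -0.112480
d^2_{1,-1}(1.2353) = +0.668702 -0.112480 = +0.556221
Phases: e^{-i·(1)·6.1729}=+0.993925+0.110062i, e^{-i·(-1)·0.2322}=+0.973162+0.230119i ⇒ D=+0.523918+0.186795i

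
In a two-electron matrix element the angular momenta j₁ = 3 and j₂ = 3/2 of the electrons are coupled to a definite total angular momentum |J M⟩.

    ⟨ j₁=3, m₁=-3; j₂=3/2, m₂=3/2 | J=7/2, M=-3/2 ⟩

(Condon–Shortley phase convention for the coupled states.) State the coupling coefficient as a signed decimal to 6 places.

√[8·1!5!2!/9! · 0!6!3!0!2!5!] = √(38400/7)
  +(−1)^1/∏(1,0,5,2,0,0)! = -1/240  (running -1/240)
⟨..|..⟩ = √(38400/7)·(-1/240) = -0.308607

-0.308607  (= −√(2/21))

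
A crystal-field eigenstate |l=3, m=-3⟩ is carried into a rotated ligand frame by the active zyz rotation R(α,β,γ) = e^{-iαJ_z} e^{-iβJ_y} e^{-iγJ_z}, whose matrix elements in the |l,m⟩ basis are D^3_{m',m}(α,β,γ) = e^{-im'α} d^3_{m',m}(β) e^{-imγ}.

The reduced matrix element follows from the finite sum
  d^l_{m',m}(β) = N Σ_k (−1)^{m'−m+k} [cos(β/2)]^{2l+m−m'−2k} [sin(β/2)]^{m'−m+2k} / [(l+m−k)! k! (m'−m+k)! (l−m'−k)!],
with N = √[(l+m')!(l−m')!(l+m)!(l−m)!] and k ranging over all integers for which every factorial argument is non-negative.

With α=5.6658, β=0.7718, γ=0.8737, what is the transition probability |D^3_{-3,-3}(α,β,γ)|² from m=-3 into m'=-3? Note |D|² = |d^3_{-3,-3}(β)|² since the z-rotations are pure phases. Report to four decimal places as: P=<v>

P=0.3999

Split into d^3_{-3,-3}(β=0.7718) × two z-phases.
c=cos(0.771800/2)=0.926460, s=sin(0.771800/2)=0.376393; N=√[1·720·1·720]=720.000000
Admissible k: 0..0 (factorial args all ≥0)
  k=0: (−1)^0·720.0000/(720)·0.9265^6·0.3764^0 = +0.632354
d^3_{-3,-3}(0.7718) = +0.632354
|D^3_{-3,-3}|² = |d^3_{-3,-3}(β)|² = (+0.632354)² = 0.399871 (the z-rotation phases have unit modulus)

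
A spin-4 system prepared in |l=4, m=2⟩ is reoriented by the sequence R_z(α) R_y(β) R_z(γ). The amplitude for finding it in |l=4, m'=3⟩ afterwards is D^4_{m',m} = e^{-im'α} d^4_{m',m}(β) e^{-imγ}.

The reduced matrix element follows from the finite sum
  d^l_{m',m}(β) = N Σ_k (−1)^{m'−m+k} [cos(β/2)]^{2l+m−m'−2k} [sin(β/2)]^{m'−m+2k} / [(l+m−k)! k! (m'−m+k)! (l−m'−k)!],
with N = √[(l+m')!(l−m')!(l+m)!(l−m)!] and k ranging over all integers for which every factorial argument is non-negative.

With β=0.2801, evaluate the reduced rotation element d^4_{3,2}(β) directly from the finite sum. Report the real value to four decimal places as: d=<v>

d^4_{3,2}(β=0.2801) via the finite sum:
With c≡cos(β/2)=0.990209 and s≡sin(β/2)=0.139593, N=[5040·1·720·2]^{1/2}=2693.993318
k∈{0,1} keeps every argument non-negative
  k=0: (−1)^1·2693.9933/(720)·0.9902^7·0.1396^1 = -0.487545
  k=1: (−1)^2·2693.9933/(240)·0.9902^5·0.1396^3 = +0.029067
d^4_{3,2}(0.2801) = -0.487545 +0.029067 = -0.458477

d=-0.4585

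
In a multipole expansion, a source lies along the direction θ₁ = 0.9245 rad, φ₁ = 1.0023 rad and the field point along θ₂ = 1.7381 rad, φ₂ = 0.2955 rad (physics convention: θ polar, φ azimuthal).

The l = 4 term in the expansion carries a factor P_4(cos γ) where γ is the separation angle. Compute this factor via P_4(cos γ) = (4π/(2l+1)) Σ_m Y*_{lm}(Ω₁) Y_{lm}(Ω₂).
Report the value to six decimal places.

Addition theorem: P_4(cos γ) = (4π/9) Σ_m Y*_{lm}(Ω₁) Y_{lm}(Ω₂), m = −4…4:
  [-4]  conj(Y_{4,-4})(Ω₁) = -0.11623 - 0.13711j ; Y_{4,-4}(Ω₂) = 0.15858 - 0.38711j ; Δ = -0.07151 + 0.02325j
  [-3]  conj(Y_{4,-3})(Ω₁) = -0.38004 + 0.05150j ; Y_{4,-3}(Ω₂) = -0.12631 + 0.15484j ; Δ = 0.04003 - 0.06535j
  [-2]  conj(Y_{4,-2})(Ω₁) = -0.13789 + 0.29768j ; Y_{4,-2}(Ω₂) = -0.21765 + 0.14605j ; Δ = -0.01346 - 0.08493j
  [-1]  conj(Y_{4,-1})(Ω₁) = -0.05647 - 0.08840j ; Y_{4,-1}(Ω₂) = 0.20852 - 0.06347j ; Δ = -0.01739 - 0.01485j
  [+0]  conj(Y_{4,0})(Ω₁) = -0.34662 + 0.00000j ; Y_{4,0}(Ω₂) = 0.23220 + 0.00000j ; Δ = -0.08049 + 0.00000j
  [+1]  conj(Y_{4,1})(Ω₁) = 0.05647 - 0.08840j ; Y_{4,1}(Ω₂) = -0.20852 - 0.06347j ; Δ = -0.01739 + 0.01485j
  [+2]  conj(Y_{4,2})(Ω₁) = -0.13789 - 0.29768j ; Y_{4,2}(Ω₂) = -0.21765 - 0.14605j ; Δ = -0.01346 + 0.08493j
  [+3]  conj(Y_{4,3})(Ω₁) = 0.38004 + 0.05150j ; Y_{4,3}(Ω₂) = 0.12631 + 0.15484j ; Δ = 0.04003 + 0.06535j
  [+4]  conj(Y_{4,4})(Ω₁) = -0.11623 + 0.13711j ; Y_{4,4}(Ω₂) = 0.15858 + 0.38711j ; Δ = -0.07151 - 0.02325j
Accumulated sum -0.20513 + 0.00000j; after 4π/(2l+1) scaling, -0.28642 + 0.00000j ⇒ P_4 = -0.286421

-0.286421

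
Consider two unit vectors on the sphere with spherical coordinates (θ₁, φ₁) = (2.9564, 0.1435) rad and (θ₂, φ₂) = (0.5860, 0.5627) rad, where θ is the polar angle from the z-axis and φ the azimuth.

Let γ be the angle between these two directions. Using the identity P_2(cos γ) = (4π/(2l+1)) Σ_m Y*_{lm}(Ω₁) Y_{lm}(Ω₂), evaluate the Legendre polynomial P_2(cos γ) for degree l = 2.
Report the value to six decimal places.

0.290390

Expand P_2 via completeness: Σ_{m} conj(Y_{2,m}) at Ω₁ times Y_{2,m} at Ω₂ —
  term(m=-2) = 0.00103 - 0.00115j   from Y*(Ω₁)=0.01256 + 0.00371j, Y(Ω₂)=0.05090 - 0.10661j
  term(m=-1) = -0.04546 + 0.02026j   from Y*(Ω₁)=-0.13838 - 0.02000j, Y(Ω₂)=0.30108 - 0.18990j
  term(m=+0) = 0.20440 + 0.00000j   from Y*(Ω₁)=0.59870 + 0.00000j, Y(Ω₂)=0.34140 + 0.00000j
  term(m=+1) = -0.04546 - 0.02026j   from Y*(Ω₁)=0.13838 - 0.02000j, Y(Ω₂)=-0.30108 - 0.18990j
  term(m=+2) = 0.00103 + 0.00115j   from Y*(Ω₁)=0.01256 - 0.00371j, Y(Ω₂)=0.05090 + 0.10661j
Total Σ_m = 0.11554 - 0.00000j. Multiply by 2.513274: 0.29039 - 0.00000j. P_2(cos γ) = 0.290390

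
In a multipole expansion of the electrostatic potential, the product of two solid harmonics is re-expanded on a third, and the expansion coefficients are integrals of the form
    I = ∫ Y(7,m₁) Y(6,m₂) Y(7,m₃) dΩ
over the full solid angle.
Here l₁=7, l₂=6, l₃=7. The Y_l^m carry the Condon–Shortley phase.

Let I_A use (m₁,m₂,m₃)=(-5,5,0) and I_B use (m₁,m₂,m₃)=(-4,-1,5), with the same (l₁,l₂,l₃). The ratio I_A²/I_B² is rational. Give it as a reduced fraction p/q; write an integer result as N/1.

l's match ⇒ only the (l;m) 3-j factors differ between A and B.
A: triangle coeff Δ(7,6,7) = 1/2444321880; Σ_t [5,6]: t=5:−1/435456000 t=6:+1/124416000 = 1/174182400; (3j)²=55/4199 [(7 6 7; -5 5 0)], sign=-1
B: triangle coeff Δ(7,6,7) = 1/2444321880; Σ_t [3,5]: t=3:−1/69672960 t=4:+1/29030400 t=5:−1/124416000 = 1/82944000; (3j)²=693/83980 [(7 6 7; -4 -1 5)], sign=+1
I_A²/I_B² = (55/4199)/(693/83980) = 100/63

100/63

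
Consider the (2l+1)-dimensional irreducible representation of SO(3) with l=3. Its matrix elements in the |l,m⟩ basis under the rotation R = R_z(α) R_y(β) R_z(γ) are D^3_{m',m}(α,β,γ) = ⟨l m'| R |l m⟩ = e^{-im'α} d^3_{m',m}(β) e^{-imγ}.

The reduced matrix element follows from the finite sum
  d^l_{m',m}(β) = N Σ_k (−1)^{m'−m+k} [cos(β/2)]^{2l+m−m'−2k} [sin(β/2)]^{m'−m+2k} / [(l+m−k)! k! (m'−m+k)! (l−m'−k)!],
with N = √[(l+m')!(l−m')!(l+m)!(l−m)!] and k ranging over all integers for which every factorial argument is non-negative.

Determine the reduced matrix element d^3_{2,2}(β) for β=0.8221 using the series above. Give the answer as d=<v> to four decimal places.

d=0.0297

d^3_{2,2}(β=0.8221) via the finite sum:
c=cos(0.822100/2)=0.916702, s=sin(0.822100/2)=0.399572; N=√[120·1·120·1]=120.000000
k∈{0,1} keeps every argument non-negative
  k=0: (−1)^0·120.0000/(120)·0.9167^6·0.3996^0 = +0.593429
  k=1: (−1)^1·120.0000/(24)·0.9167^4·0.3996^2 = -0.563732
d^3_{2,2}(0.8221) = +0.593429 -0.563732 = +0.029697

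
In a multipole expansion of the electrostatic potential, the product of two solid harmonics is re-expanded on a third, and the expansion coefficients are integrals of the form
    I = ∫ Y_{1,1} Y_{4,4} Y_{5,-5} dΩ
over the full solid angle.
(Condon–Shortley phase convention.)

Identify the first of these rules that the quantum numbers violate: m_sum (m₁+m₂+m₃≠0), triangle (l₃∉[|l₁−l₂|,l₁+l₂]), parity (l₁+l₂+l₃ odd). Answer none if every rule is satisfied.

m₁+m₂+m₃ = 1 + 4 − 5 = 0  ✓
triangle: |1−4|=3 ≤ l₃=5 ≤ 1+4=5  ✓
parity: l₁+l₂+l₃ = 10 is even  ✓

none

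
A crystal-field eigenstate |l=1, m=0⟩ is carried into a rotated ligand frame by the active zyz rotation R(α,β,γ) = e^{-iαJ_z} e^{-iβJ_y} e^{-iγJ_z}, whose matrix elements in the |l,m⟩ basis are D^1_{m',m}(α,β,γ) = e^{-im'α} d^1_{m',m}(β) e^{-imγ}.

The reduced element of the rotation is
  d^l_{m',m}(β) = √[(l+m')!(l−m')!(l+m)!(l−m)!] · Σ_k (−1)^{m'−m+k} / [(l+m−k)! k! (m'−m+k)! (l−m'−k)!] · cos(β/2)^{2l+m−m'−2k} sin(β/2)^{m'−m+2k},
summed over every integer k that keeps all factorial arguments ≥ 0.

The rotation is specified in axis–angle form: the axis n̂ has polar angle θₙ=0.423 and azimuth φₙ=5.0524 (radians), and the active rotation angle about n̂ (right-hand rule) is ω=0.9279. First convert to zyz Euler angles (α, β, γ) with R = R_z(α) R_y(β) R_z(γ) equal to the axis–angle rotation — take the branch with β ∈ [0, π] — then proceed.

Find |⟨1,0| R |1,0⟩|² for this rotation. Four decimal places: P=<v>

P=0.8696

Axis–angle → zyz. n̂ = (sinθₙcosφₙ, sinθₙsinφₙ, cosθₙ) = (+0.136900, -0.386997, +0.911862), ω = 0.9279.
R = I cosω + sinω [n̂]ₓ + (1−cosω) n̂n̂ᵀ gives
  R = [+0.607022, -0.751038, -0.259744; +0.708602, +0.659495, -0.250896; +0.359732, -0.031756, +0.932515]
β = atan2(√(R₁₃²+R₂₃²), R₃₃) = 0.369481; α = atan2(R₂₃, R₁₃) mod 2π = 3.909664; γ = atan2(R₃₂, −R₃₁) mod 2π = 3.229642
D^1_{0,0}(3.9097,0.3695,3.2296) = e^{-i·0·3.9097}·d^1_{0,0}(0.3695)·e^{-i·0·3.2296}. Compute d first:
With c≡cos(β/2)=0.982984 and s≡sin(β/2)=0.183691, N=[1·1·1·1]^{1/2}=1.000000
The bounds max(0,m−m')=0 and min(l+m,l−m')=1 give 2 terms
  k=0: (−1)^0·1.0000/(1)·0.9830^2·0.1837^0 = +0.966258
  k=1: (−1)^1·1.0000/(1)·0.9830^0·0.1837^2 = -0.033742
d^1_{0,0}(0.3695) = +0.966258 -0.033742 = +0.932515
|D^1_{0,0}|² = |d^1_{0,0}(β)|² = (+0.932515)² = 0.869584 (the z-rotation phases have unit modulus)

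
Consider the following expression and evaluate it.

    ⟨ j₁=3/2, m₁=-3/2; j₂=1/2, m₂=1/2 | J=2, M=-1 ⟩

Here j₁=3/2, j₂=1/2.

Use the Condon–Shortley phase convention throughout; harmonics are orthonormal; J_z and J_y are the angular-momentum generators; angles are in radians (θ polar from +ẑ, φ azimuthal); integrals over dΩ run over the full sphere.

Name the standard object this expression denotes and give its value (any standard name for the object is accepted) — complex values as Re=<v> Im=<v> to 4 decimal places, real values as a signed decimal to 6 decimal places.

Clebsch–Gordan coefficient, +√(1/4) ≈ +0.500000

This is a Clebsch–Gordan (vector-coupling) coefficient.
j₁+j₂−J=0  J+j₁−j₂=3  J−j₁+j₂=1  j₁+j₂+J+1=5
(j₁±m₁, j₂±m₂, J±M) = (0,3,1,0,1,3)
P² = 9
sum k=0..0:
  [0] +1/6 = 1/6
S = 1/6
C² = P²·S² = 1/4 ; C = +0.500000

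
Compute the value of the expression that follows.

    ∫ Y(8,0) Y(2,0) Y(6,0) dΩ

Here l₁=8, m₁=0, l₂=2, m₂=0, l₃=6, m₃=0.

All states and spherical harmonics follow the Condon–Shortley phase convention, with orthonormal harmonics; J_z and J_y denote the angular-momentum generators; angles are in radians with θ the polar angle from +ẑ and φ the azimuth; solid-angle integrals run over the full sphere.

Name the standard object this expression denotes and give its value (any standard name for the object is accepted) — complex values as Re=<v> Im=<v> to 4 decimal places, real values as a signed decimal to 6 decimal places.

Gaunt coefficient, +0.237614

This is a Gaunt coefficient — the integral of a triple product of spherical harmonics over the sphere.
m-sum 0 ✓  L=16 even ✓  6≤6≤10 ✓
Π(2lᵢ+1) = 17×5×13 = 1105
triangle coeff Δ(8,2,6) = 1/30940
Σ_t [2,2]: t=2:+1/2073600 = 1/2073600
(3j)²=28/1105 [(8 2 6; 0 0 0)], sign=+1
(m-triple is (0,0,0) — same symbol as above.)
⇒ 4πI² = 784/1105
I = (+1)√(784/1105/(4π)) = 0.23761396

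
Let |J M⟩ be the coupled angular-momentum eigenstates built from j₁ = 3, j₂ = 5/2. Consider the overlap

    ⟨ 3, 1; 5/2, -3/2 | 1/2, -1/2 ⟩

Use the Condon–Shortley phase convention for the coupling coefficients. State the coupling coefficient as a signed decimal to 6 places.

−√(2/21) ≈ -0.308607

j₁+j₂−J=5  J+j₁−j₂=1  J−j₁+j₂=0  j₁+j₂+J+1=7
(j₁±m₁, j₂±m₂, J±M) = (4,2,1,4,0,1)
P² = 384/7
sum k=1..1:
  [1] −1/24 = -1/24
S = -1/24
C² = P²·S² = 2/21 ; C = -0.308607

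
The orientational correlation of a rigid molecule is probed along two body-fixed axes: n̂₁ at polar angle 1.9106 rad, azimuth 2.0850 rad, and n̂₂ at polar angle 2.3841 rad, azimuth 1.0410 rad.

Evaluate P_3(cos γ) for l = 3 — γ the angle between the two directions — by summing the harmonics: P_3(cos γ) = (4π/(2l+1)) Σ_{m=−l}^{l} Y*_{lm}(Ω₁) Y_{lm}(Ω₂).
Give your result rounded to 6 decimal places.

Addition theorem: P_3(cos γ) = (4π/7) Σ_m Y*_{lm}(Ω₁) Y_{lm}(Ω₂), m = −3…3:
  term(m=-3) = (-0.047323, 0.000454)   from Y*(Ω₁)=(0.349529, -0.009854), Y(Ω₂)=(-0.135319, -0.002516)
  term(m=-2) = (-0.052484, 0.092262)   from Y*(Ω₁)=(0.156295, 0.259332), Y(Ω₂)=(0.171502, 0.305741)
  term(m=-1) = (-0.024793, -0.042627)   from Y*(Ω₁)=(0.066622, -0.117938), Y(Ω₂)=(0.183977, -0.314146)
  term(m=+0) = (0.029723, 0.000000)   from Y*(Ω₁)=(0.304054, -0.000000), Y(Ω₂)=(0.097756, 0.000000)
  term(m=+1) = (-0.024793, 0.042627)   from Y*(Ω₁)=(-0.066622, -0.117938), Y(Ω₂)=(-0.183977, -0.314146)
  term(m=+2) = (-0.052484, -0.092262)   from Y*(Ω₁)=(0.156295, -0.259332), Y(Ω₂)=(0.171502, -0.305741)
  term(m=+3) = (-0.047323, -0.000454)   from Y*(Ω₁)=(-0.349529, -0.009854), Y(Ω₂)=(0.135319, -0.002516)
Total Σ_m = (-0.219474, 0.000000). Multiply by 1.795196: (-0.394000, 0.000000). P_3(cos γ) = -0.394000

-0.394000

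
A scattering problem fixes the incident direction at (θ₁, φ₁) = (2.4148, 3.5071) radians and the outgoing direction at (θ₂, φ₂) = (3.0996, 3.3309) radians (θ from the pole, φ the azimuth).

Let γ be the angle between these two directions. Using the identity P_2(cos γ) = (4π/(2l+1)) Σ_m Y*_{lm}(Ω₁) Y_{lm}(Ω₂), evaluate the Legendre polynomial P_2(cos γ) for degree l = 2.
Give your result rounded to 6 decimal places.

0.398878

Addition theorem: P_2(cos γ) = (4π/5) Σ_m Y*_{lm}(Ω₁) Y_{lm}(Ω₂), m = −2…2:
  term(m=-2) = 0.00011 + 0.00004j   from Y*(Ω₁)=0.12697 + 0.11386j, Y(Ω₂)=0.00063 - 0.00025j
  term(m=-1) = 0.01224 + 0.00218j   from Y*(Ω₁)=0.35828 + 0.13712j, Y(Ω₂)=0.03182 - 0.00610j
  term(m=+0) = 0.13401 + 0.00000j   from Y*(Ω₁)=0.21302 + 0.00000j, Y(Ω₂)=0.62912 + 0.00000j
  term(m=+1) = 0.01224 - 0.00218j   from Y*(Ω₁)=-0.35828 + 0.13712j, Y(Ω₂)=-0.03182 - 0.00610j
  term(m=+2) = 0.00011 - 0.00004j   from Y*(Ω₁)=0.12697 - 0.11386j, Y(Ω₂)=0.00063 + 0.00025j
Accumulated sum 0.15871 - 0.00000j; after 4π/(2l+1) scaling, 0.39888 - 0.00000j ⇒ P_2 = 0.398878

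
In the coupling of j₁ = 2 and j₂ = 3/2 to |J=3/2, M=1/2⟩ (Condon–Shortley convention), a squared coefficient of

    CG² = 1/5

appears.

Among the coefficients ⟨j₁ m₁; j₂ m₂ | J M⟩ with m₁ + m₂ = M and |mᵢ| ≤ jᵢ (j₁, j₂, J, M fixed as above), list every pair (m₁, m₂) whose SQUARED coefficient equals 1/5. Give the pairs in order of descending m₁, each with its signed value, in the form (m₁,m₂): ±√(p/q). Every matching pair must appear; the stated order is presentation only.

Admissible pairs with m₁+m₂ = M = 1/2: (-1,3/2), (0,1/2), (1,-1/2), (2,-3/2)
  (m₁,m₂)=(2,-3/2): CG² = 2/5, CG = +√(2/5)
  (m₁,m₂)=(1,-1/2): CG² = 0/1, CG = 0
  (m₁,m₂)=(0,1/2): CG² = 1/5, CG = −√(1/5)   ← matches the target
  (m₁,m₂)=(-1,3/2): CG² = 2/5, CG = +√(2/5)
Pairs with CG² = 1/5: (0,1/2): −√(1/5)

(0,1/2): −√(1/5)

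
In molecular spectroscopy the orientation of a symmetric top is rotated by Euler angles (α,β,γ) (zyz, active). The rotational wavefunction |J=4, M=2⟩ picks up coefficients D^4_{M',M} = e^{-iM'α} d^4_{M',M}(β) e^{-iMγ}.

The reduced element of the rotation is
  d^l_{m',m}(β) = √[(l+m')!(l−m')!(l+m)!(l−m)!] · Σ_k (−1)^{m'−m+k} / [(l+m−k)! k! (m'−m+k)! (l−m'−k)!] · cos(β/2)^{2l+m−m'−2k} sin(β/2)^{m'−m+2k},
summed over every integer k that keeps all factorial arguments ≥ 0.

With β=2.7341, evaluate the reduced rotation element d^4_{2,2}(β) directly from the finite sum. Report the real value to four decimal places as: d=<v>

d=0.0223

d^4_{2,2}(β=2.7341) via the finite sum:
With c≡cos(β/2)=0.202340 and s≡sin(β/2)=0.979315, N=[720·2·720·2]^{1/2}=1440.000000
The bounds max(0,m−m')=0 and min(l+m,l−m')=2 give 3 terms
  k=0: (−1)^0·1440.0000/(1440)·0.2023^8·0.9793^0 = +0.000003
  k=1: (−1)^1·1440.0000/(120)·0.2023^6·0.9793^2 = -0.000790
  k=2: (−1)^2·1440.0000/(96)·0.2023^4·0.9793^4 = +0.023126
d^4_{2,2}(2.7341) = +0.000003 -0.000790 +0.023126 = +0.022339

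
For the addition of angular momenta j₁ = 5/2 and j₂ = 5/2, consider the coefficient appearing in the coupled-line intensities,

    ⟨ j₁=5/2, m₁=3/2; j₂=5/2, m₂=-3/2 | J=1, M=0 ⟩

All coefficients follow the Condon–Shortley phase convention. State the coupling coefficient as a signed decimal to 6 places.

triangle: 4!×1!×1!/7! = 24/5040
(j±m)!: 4!×1!×1!×4!×1!×1! = 576
prefactor² = (2J+1)×Δ×N² = 288/35
  k=0: +1/(0!×4!×1!×1!×0!×0!) = 1/24
  k=1: −1/(1!×3!×0!×0!×1!×1!) = -1/6
Σ = -1/8  ⇒  CG² = 288/35×(-1/8)² = 9/70
CG = −√(9/70) = -0.358569

−√(9/70) = -0.358569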